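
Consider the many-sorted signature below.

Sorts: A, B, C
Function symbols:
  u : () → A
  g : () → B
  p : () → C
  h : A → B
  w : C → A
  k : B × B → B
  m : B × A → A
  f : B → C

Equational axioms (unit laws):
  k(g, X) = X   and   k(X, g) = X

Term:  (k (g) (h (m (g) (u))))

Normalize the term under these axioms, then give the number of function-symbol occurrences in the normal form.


size = 4

1. (k (g) (h (m (g) (u))))  →  (h (m (g) (u)))
normal form: (h (m (g) (u)))


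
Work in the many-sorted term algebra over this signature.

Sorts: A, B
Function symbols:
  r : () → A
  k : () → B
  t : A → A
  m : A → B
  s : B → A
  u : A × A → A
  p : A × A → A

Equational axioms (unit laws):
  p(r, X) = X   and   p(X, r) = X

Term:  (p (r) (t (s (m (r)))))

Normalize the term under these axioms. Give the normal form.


1. (p (r) (t (s (m (r)))))  →  (t (s (m (r))))

normal form = (t (s (m (r))))


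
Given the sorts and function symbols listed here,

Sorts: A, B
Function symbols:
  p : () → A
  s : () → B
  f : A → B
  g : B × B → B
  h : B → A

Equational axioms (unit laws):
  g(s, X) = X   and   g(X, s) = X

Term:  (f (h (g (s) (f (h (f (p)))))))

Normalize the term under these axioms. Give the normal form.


1. (f (h (g (s) (f (h (f (p)))))))  →  (f (h (f (h (f (p))))))

normal form = (f (h (f (h (f (p))))))


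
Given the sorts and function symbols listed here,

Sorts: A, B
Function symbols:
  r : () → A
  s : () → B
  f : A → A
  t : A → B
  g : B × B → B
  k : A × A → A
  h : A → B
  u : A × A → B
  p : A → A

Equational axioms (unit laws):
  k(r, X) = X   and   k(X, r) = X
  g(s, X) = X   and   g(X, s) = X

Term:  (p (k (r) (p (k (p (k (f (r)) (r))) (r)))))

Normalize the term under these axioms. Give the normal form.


normal form = (p (p (p (f (r)))))

1. (p (k (r) (p (k (p (k (f (r)) (r))) (r)))))  →  (p (p (k (p (k (f (r)) (r))) (r))))
2. (p (p (k (p (k (f (r)) (r))) (r))))  →  (p (p (p (k (f (r)) (r)))))
3. (p (p (p (k (f (r)) (r)))))  →  (p (p (p (f (r)))))


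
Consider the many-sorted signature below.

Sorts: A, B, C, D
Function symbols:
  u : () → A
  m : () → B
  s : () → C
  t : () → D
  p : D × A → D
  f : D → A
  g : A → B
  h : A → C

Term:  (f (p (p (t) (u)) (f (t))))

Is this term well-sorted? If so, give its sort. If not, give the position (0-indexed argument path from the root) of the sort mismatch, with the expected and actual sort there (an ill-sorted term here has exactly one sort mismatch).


well-sorted; sort = A

      (t) : D
      (u) : A
    (p (t) (u)) : D
      (t) : D
    (f (t)) : A
  (p (p (t) (u)) (f (t))) : D
(f (p (p (t) (u)) (f (t)))) : A


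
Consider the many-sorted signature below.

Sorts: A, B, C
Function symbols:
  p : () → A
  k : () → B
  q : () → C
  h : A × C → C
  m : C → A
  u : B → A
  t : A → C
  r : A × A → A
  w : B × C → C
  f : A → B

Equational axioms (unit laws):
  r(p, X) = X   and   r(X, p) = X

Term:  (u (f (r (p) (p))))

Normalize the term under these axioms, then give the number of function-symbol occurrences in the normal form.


1. (u (f (r (p) (p))))  →  (u (f (p)))
normal form: (u (f (p)))

size = 3


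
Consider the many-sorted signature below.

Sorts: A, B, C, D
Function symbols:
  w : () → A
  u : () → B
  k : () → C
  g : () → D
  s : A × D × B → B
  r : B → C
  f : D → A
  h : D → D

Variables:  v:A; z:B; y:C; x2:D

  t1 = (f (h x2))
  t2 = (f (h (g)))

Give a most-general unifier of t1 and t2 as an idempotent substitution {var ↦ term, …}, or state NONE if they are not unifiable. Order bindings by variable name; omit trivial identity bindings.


{x2 ↦ (g)}


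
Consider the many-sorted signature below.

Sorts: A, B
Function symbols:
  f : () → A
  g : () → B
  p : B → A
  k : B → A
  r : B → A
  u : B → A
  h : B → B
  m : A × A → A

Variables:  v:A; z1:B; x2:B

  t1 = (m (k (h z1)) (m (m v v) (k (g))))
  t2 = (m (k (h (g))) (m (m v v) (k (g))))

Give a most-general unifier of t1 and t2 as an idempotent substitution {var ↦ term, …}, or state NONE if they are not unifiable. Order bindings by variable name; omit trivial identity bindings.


{z1 ↦ (g)}


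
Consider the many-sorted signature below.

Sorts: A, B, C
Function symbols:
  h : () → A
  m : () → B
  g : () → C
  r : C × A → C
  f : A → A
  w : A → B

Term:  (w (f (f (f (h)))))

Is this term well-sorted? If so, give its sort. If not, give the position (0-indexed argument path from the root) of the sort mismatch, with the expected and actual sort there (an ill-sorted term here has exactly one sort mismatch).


well-sorted; sort = B

        (h) : A
      (f (h)) : A
    (f (f (h))) : A
  (f (f (f (h)))) : A
(w (f (f (f (h))))) : B


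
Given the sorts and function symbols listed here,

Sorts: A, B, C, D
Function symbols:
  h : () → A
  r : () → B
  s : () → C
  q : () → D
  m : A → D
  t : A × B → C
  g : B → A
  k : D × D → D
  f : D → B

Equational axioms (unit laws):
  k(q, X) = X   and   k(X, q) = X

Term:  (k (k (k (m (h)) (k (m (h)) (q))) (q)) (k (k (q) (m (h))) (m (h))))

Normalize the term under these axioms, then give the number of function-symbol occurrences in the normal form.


size = 11

1. (k (k (k (m (h)) (k (m (h)) (q))) (q)) (k (k (q) (m (h))) (m (h))))  →  (k (k (m (h)) (k (m (h)) (q))) (k (k (q) (m (h))) (m (h))))
2. (k (k (m (h)) (k (m (h)) (q))) (k (k (q) (m (h))) (m (h))))  →  (k (k (m (h)) (m (h))) (k (k (q) (m (h))) (m (h))))
3. (k (k (m (h)) (m (h))) (k (k (q) (m (h))) (m (h))))  →  (k (k (m (h)) (m (h))) (k (m (h)) (m (h))))
normal form: (k (k (m (h)) (m (h))) (k (m (h)) (m (h))))


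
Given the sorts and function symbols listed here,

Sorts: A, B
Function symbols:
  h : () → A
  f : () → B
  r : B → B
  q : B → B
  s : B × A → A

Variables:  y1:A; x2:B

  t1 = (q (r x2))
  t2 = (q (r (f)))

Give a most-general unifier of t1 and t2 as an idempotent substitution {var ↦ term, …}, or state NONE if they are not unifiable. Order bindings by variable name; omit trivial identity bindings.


{x2 ↦ (f)}


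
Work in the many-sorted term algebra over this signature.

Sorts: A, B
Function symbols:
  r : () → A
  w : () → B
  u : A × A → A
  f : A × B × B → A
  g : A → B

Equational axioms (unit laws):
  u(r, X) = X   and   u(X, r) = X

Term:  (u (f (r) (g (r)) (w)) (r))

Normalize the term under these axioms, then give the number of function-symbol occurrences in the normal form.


1. (u (f (r) (g (r)) (w)) (r))  →  (f (r) (g (r)) (w))
normal form: (f (r) (g (r)) (w))

size = 5


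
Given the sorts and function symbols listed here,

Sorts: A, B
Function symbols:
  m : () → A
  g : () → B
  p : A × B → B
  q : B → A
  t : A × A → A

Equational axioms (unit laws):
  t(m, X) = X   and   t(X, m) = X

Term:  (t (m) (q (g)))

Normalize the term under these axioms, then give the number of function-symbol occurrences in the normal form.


size = 2

1. (t (m) (q (g)))  →  (q (g))
normal form: (q (g))


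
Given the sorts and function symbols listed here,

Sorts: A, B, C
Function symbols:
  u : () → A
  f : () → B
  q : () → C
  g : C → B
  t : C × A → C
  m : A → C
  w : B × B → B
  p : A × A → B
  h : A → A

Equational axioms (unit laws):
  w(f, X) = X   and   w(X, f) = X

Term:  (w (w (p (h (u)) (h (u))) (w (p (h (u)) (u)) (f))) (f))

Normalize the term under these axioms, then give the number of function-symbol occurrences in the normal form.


1. (w (w (p (h (u)) (h (u))) (w (p (h (u)) (u)) (f))) (f))  →  (w (p (h (u)) (h (u))) (w (p (h (u)) (u)) (f)))
2. (w (p (h (u)) (h (u))) (w (p (h (u)) (u)) (f)))  →  (w (p (h (u)) (h (u))) (p (h (u)) (u)))
normal form: (w (p (h (u)) (h (u))) (p (h (u)) (u)))

size = 10


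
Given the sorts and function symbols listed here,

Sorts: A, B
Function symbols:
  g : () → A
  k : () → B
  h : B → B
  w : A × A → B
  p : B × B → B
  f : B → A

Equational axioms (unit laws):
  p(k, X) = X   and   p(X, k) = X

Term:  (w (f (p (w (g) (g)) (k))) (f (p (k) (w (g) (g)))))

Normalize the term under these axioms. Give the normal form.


1. (w (f (p (w (g) (g)) (k))) (f (p (k) (w (g) (g)))))  →  (w (f (w (g) (g))) (f (p (k) (w (g) (g)))))
2. (w (f (w (g) (g))) (f (p (k) (w (g) (g)))))  →  (w (f (w (g) (g))) (f (w (g) (g))))

normal form = (w (f (w (g) (g))) (f (w (g) (g))))


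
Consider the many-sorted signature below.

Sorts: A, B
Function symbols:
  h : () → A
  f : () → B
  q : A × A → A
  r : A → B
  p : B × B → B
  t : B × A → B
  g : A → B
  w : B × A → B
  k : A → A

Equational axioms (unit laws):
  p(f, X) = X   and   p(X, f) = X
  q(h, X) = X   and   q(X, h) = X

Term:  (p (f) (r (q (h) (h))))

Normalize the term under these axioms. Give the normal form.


1. (p (f) (r (q (h) (h))))  →  (r (q (h) (h)))
2. (r (q (h) (h)))  →  (r (h))

normal form = (r (h))


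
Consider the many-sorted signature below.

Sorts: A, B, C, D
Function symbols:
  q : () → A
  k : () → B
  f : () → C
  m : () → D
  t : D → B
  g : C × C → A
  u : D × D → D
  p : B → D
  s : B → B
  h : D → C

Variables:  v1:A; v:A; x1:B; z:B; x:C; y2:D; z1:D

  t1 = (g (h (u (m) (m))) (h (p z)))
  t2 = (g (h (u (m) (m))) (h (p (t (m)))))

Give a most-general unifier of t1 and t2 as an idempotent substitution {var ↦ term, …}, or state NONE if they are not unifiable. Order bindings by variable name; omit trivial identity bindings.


{z ↦ (t (m))}


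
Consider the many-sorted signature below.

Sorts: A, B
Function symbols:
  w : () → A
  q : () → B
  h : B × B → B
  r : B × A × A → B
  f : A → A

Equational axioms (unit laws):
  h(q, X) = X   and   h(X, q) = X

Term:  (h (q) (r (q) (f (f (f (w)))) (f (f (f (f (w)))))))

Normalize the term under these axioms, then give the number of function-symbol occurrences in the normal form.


1. (h (q) (r (q) (f (f (f (w)))) (f (f (f (f (w)))))))  →  (r (q) (f (f (f (w)))) (f (f (f (f (w))))))
normal form: (r (q) (f (f (f (w)))) (f (f (f (f (w))))))

size = 11


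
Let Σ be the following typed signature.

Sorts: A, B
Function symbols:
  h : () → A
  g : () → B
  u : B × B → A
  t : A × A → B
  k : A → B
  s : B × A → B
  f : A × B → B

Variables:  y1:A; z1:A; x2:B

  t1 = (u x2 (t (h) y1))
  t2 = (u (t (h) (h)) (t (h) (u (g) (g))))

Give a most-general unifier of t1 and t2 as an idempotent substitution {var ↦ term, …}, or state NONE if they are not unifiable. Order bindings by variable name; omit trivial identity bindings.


{x2 ↦ (t (h) (h)), y1 ↦ (u (g) (g))}


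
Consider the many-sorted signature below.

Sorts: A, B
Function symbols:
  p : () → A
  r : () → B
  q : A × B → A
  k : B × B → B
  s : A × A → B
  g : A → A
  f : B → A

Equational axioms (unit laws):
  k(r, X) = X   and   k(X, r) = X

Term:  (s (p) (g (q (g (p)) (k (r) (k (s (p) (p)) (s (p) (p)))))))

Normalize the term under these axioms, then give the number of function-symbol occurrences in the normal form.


size = 13

1. (s (p) (g (q (g (p)) (k (r) (k (s (p) (p)) (s (p) (p)))))))  →  (s (p) (g (q (g (p)) (k (s (p) (p)) (s (p) (p))))))
normal form: (s (p) (g (q (g (p)) (k (s (p) (p)) (s (p) (p))))))


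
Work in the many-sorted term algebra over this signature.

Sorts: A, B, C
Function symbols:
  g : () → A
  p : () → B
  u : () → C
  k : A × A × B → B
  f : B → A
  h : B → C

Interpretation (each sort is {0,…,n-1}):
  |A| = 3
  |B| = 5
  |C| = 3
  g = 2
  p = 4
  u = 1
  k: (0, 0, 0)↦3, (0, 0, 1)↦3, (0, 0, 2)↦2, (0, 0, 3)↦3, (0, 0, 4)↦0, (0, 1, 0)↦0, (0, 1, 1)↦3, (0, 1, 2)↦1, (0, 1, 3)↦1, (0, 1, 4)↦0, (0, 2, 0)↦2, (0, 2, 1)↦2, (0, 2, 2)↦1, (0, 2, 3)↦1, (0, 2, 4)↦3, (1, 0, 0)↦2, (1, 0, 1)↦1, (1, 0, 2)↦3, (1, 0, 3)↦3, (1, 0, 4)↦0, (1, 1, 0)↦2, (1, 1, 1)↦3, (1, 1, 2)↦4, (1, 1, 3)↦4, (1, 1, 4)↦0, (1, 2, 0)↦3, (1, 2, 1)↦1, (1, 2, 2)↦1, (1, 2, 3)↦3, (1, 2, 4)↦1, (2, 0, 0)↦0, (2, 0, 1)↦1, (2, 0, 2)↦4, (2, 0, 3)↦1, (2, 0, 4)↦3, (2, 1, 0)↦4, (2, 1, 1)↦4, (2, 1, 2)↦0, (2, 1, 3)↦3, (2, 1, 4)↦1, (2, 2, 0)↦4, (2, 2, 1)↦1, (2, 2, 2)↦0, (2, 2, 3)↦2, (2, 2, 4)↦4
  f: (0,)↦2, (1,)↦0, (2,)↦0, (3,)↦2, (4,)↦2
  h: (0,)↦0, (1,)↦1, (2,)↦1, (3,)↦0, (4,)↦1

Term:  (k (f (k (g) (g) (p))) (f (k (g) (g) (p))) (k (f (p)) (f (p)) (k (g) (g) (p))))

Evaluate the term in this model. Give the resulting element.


value = 4

  g = 2
  g = 2
  p = 4
  (k (g) (g) (p)) = k(2, 2, 4) = 4
  (f (k (g) (g) (p))) = f(4,) = 2
  g = 2
  g = 2
  p = 4
  (k (g) (g) (p)) = k(2, 2, 4) = 4
  (f (k (g) (g) (p))) = f(4,) = 2
  p = 4
  (f (p)) = f(4,) = 2
  p = 4
  (f (p)) = f(4,) = 2
  g = 2
  g = 2
  p = 4
  (k (g) (g) (p)) = k(2, 2, 4) = 4
  (k (f (p)) (f (p)) (k (g) (g) (p))) = k(2, 2, 4) = 4
  (k (f (k (g) (g) (p))) (f (k (g) (g) (p))) (k (f (p)) (f (p)) (k (g) (g) (p)))) = k(2, 2, 4) = 4


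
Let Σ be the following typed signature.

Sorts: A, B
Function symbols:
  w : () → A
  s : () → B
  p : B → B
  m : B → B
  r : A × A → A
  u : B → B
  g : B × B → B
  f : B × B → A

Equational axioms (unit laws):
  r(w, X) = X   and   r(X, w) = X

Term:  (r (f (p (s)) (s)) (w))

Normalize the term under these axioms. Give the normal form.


normal form = (f (p (s)) (s))

1. (r (f (p (s)) (s)) (w))  →  (f (p (s)) (s))


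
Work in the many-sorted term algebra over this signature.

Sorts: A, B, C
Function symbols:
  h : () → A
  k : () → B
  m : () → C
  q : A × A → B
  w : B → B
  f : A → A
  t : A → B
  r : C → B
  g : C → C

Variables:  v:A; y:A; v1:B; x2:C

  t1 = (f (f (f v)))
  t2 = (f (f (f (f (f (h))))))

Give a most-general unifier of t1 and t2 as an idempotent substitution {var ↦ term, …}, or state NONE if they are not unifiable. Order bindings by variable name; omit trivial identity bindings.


{v ↦ (f (f (h)))}


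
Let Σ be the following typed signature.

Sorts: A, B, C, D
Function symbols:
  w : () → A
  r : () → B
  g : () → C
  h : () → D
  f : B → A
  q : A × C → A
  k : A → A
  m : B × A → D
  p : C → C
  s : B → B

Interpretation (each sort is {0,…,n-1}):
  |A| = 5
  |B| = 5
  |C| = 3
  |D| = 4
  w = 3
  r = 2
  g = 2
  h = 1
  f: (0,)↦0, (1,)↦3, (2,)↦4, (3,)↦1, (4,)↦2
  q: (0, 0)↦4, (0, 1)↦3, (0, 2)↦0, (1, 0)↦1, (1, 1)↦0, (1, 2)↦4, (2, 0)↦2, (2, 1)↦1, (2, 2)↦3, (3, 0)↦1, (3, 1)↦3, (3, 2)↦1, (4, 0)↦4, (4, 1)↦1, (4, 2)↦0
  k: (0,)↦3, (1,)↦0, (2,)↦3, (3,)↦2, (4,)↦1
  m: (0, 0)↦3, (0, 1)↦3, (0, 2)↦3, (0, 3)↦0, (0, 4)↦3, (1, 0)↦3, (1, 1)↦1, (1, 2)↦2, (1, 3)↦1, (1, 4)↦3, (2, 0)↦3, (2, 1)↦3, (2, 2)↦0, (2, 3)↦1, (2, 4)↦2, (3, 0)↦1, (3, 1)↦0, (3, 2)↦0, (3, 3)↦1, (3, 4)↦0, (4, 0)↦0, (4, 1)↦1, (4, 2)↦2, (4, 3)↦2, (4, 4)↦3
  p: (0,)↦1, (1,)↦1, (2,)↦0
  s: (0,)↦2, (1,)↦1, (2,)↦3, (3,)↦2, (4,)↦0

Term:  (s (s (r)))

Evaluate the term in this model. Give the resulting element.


  r = 2
  (s (r)) = s(2,) = 3
  (s (s (r))) = s(3,) = 2

value = 2


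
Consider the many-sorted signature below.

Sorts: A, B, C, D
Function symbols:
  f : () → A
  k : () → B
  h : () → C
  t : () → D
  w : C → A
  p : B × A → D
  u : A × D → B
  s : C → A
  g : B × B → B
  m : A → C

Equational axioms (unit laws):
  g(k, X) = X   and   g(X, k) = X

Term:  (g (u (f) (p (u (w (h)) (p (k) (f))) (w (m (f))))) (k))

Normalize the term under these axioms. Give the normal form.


normal form = (u (f) (p (u (w (h)) (p (k) (f))) (w (m (f)))))

1. (g (u (f) (p (u (w (h)) (p (k) (f))) (w (m (f))))) (k))  →  (u (f) (p (u (w (h)) (p (k) (f))) (w (m (f)))))


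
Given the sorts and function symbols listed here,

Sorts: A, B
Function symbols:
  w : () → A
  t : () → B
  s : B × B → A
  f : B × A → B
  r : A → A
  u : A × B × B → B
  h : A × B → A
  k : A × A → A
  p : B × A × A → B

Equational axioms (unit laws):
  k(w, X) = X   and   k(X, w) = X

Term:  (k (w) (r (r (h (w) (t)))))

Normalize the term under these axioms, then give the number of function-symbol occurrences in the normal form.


1. (k (w) (r (r (h (w) (t)))))  →  (r (r (h (w) (t))))
normal form: (r (r (h (w) (t))))

size = 5


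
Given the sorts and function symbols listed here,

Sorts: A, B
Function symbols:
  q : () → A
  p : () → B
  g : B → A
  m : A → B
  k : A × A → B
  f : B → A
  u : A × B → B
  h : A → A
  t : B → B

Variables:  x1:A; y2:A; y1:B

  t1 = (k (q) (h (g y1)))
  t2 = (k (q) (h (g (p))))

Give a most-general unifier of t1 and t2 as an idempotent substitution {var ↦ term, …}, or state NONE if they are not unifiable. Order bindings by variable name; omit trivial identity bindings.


{y1 ↦ (p)}


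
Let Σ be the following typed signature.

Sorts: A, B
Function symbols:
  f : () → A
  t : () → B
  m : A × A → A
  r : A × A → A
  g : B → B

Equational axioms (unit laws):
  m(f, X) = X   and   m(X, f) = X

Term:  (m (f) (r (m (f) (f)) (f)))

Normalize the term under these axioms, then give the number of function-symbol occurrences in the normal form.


size = 3

1. (m (f) (r (m (f) (f)) (f)))  →  (r (m (f) (f)) (f))
2. (r (m (f) (f)) (f))  →  (r (f) (f))
normal form: (r (f) (f))


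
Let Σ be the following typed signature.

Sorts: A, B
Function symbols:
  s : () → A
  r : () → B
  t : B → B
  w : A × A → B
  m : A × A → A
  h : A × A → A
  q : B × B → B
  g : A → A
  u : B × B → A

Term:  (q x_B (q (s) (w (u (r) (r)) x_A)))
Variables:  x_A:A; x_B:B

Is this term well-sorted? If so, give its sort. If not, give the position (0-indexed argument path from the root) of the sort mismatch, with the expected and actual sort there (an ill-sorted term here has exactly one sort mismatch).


  x_B : B
    (s) : A
        (r) : B
        (r) : B
      (u (r) (r)) : A
      x_A : A
    (w (u (r) (r)) x_A) : B
  (q (s) (w (u (r) (r)) x_A)) : ✗ arg 0 at [1, 0] has sort A, expected B

ill-sorted at position [1, 0]: expected B, got A


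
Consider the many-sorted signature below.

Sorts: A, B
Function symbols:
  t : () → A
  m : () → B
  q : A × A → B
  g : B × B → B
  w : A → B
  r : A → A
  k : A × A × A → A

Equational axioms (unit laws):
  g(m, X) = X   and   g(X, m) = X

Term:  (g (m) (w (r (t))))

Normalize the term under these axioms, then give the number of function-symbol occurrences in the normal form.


1. (g (m) (w (r (t))))  →  (w (r (t)))
normal form: (w (r (t)))

size = 3


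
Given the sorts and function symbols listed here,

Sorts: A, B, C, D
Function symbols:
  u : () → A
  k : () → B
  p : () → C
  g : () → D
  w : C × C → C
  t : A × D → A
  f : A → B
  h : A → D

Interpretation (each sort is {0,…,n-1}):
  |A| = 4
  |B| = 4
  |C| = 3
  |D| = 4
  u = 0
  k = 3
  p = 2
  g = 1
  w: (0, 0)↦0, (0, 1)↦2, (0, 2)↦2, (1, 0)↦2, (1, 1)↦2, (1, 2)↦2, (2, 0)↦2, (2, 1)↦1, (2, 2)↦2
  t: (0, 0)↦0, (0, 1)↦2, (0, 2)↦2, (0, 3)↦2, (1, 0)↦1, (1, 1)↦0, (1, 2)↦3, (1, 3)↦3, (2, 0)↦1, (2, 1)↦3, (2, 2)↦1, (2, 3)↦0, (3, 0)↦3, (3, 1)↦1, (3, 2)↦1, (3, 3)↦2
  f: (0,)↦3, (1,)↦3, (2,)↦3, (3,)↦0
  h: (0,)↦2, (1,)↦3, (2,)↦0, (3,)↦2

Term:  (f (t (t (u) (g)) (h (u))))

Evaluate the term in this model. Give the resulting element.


  u = 0
  g = 1
  (t (u) (g)) = t(0, 1) = 2
  u = 0
  (h (u)) = h(0,) = 2
  (t (t (u) (g)) (h (u))) = t(2, 2) = 1
  (f (t (t (u) (g)) (h (u)))) = f(1,) = 3

value = 3


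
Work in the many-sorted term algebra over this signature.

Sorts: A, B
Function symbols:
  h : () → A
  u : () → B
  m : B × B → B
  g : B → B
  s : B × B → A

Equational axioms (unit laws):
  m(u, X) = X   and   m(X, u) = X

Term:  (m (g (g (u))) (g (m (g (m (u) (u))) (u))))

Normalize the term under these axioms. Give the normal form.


1. (m (g (g (u))) (g (m (g (m (u) (u))) (u))))  →  (m (g (g (u))) (g (g (m (u) (u)))))
2. (m (g (g (u))) (g (g (m (u) (u)))))  →  (m (g (g (u))) (g (g (u))))

normal form = (m (g (g (u))) (g (g (u))))


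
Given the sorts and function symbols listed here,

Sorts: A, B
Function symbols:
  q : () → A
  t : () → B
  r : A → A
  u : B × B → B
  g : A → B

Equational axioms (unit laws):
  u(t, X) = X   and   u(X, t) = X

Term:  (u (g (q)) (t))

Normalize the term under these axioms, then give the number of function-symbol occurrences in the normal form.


1. (u (g (q)) (t))  →  (g (q))
normal form: (g (q))

size = 2


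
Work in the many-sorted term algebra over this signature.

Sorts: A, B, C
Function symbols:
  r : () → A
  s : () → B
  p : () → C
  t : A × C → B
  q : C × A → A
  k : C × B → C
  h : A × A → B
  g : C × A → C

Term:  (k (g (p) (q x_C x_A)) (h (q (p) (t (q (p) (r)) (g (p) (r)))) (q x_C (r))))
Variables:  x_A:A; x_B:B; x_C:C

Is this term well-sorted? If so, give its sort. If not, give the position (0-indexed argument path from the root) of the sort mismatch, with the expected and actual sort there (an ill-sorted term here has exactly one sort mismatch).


    (p) : C
      x_C : C
      x_A : A
    (q x_C x_A) : A
  (g (p) (q x_C x_A)) : C
      (p) : C
          (p) : C
          (r) : A
        (q (p) (r)) : A
          (p) : C
          (r) : A
        (g (p) (r)) : C
      (t (q (p) (r)) (g (p) (r))) : B
    (q (p) (t (q (p) (r)) (g (p) (r)))) : ✗ arg 1 at [1, 0, 1] has sort B, expected A
      x_C : C
      (r) : A
    (q x_C (r)) : A

ill-sorted at position [1, 0, 1]: expected A, got B


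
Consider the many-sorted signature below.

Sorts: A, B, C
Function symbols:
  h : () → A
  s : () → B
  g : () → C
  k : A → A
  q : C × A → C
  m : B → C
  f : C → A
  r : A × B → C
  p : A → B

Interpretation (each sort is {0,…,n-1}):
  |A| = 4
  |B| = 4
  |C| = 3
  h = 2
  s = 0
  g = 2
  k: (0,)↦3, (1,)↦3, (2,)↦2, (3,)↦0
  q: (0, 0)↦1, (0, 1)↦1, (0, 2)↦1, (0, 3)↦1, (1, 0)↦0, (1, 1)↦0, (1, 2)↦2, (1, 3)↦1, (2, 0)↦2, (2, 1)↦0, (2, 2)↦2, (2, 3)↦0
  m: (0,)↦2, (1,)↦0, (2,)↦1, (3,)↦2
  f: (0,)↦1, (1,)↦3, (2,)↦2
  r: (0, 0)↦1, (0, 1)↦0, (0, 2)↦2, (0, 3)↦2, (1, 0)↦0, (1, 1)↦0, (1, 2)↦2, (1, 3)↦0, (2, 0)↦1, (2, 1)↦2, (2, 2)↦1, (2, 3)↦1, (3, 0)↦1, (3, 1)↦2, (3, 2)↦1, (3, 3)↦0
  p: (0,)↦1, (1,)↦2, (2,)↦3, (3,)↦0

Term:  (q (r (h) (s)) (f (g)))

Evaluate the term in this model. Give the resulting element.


  h = 2
  s = 0
  (r (h) (s)) = r(2, 0) = 1
  g = 2
  (f (g)) = f(2,) = 2
  (q (r (h) (s)) (f (g))) = q(1, 2) = 2

value = 2


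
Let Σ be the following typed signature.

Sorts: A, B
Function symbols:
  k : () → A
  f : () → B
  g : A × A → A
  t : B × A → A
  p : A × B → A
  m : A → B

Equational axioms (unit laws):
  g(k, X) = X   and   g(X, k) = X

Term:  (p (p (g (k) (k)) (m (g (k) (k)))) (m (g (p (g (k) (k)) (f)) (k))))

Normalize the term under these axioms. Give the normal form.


1. (p (p (g (k) (k)) (m (g (k) (k)))) (m (g (p (g (k) (k)) (f)) (k))))  →  (p (p (k) (m (g (k) (k)))) (m (g (p (g (k) (k)) (f)) (k))))
2. (p (p (k) (m (g (k) (k)))) (m (g (p (g (k) (k)) (f)) (k))))  →  (p (p (k) (m (k))) (m (g (p (g (k) (k)) (f)) (k))))
3. (p (p (k) (m (k))) (m (g (p (g (k) (k)) (f)) (k))))  →  (p (p (k) (m (k))) (m (p (g (k) (k)) (f))))
4. (p (p (k) (m (k))) (m (p (g (k) (k)) (f))))  →  (p (p (k) (m (k))) (m (p (k) (f))))

normal form = (p (p (k) (m (k))) (m (p (k) (f))))


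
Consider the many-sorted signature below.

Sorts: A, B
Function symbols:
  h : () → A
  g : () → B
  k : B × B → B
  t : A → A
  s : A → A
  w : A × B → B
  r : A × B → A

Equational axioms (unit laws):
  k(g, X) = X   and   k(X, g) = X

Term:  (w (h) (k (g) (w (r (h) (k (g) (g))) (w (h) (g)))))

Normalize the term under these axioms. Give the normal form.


1. (w (h) (k (g) (w (r (h) (k (g) (g))) (w (h) (g)))))  →  (w (h) (w (r (h) (k (g) (g))) (w (h) (g))))
2. (w (h) (w (r (h) (k (g) (g))) (w (h) (g))))  →  (w (h) (w (r (h) (g)) (w (h) (g))))

normal form = (w (h) (w (r (h) (g)) (w (h) (g))))


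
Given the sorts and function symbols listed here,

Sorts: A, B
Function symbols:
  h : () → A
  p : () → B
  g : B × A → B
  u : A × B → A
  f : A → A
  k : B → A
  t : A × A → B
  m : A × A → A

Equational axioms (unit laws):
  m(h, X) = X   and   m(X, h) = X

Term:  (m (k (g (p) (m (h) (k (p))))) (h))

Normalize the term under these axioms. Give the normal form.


normal form = (k (g (p) (k (p))))

1. (m (k (g (p) (m (h) (k (p))))) (h))  →  (k (g (p) (m (h) (k (p)))))
2. (k (g (p) (m (h) (k (p)))))  →  (k (g (p) (k (p))))


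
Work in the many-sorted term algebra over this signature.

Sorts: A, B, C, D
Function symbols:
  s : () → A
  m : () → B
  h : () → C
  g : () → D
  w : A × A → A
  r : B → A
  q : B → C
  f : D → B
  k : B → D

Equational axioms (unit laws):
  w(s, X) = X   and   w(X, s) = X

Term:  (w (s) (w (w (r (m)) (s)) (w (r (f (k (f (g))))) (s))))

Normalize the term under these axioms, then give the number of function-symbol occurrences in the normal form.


size = 8

1. (w (s) (w (w (r (m)) (s)) (w (r (f (k (f (g))))) (s))))  →  (w (w (r (m)) (s)) (w (r (f (k (f (g))))) (s)))
2. (w (w (r (m)) (s)) (w (r (f (k (f (g))))) (s)))  →  (w (r (m)) (w (r (f (k (f (g))))) (s)))
3. (w (r (m)) (w (r (f (k (f (g))))) (s)))  →  (w (r (m)) (r (f (k (f (g))))))
normal form: (w (r (m)) (r (f (k (f (g))))))


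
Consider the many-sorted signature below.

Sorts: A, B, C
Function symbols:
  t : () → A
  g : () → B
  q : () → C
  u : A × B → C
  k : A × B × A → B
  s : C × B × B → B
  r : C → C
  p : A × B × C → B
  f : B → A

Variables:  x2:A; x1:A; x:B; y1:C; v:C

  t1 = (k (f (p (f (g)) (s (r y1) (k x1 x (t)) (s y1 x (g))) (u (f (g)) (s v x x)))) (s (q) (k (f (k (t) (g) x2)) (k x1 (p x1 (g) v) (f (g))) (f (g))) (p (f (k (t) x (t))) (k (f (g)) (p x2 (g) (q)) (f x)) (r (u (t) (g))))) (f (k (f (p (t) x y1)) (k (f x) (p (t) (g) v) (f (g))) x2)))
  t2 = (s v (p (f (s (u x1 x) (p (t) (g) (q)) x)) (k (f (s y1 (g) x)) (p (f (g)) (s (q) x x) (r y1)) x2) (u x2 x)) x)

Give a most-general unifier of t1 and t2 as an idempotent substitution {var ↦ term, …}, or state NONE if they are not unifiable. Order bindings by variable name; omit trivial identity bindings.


head clash or occurs-check failure — not unifiable

NONE (not unifiable)


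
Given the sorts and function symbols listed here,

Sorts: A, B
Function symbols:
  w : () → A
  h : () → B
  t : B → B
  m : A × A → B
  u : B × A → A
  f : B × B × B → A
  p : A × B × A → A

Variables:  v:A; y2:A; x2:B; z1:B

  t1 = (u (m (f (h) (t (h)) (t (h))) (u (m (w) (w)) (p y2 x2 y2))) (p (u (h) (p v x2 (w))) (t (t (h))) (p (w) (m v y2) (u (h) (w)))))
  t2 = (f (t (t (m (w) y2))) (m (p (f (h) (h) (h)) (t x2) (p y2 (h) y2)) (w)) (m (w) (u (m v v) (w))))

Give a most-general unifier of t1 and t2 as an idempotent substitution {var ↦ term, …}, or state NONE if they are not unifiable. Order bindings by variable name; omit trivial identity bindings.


NONE (not unifiable)

head clash or occurs-check failure — not unifiable


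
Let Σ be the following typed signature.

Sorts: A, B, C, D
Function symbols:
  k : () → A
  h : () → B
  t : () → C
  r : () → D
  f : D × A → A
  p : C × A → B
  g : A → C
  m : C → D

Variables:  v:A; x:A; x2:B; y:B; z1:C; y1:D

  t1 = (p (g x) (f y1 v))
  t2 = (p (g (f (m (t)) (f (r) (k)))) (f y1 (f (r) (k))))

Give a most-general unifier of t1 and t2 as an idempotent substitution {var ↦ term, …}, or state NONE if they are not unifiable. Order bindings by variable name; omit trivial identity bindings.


{v ↦ (f (r) (k)), x ↦ (f (m (t)) (f (r) (k)))}


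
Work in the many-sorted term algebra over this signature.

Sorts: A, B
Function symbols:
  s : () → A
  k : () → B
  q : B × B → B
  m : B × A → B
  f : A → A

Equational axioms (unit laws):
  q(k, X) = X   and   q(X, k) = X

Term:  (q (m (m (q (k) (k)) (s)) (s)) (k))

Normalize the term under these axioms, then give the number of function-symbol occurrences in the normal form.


size = 5

1. (q (m (m (q (k) (k)) (s)) (s)) (k))  →  (m (m (q (k) (k)) (s)) (s))
2. (m (m (q (k) (k)) (s)) (s))  →  (m (m (k) (s)) (s))
normal form: (m (m (k) (s)) (s))


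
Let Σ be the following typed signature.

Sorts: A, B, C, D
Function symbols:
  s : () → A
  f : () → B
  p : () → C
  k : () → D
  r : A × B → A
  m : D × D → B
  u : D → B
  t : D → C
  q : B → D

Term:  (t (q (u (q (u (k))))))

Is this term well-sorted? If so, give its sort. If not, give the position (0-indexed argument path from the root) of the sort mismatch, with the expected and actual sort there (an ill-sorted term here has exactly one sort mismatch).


          (k) : D
        (u (k)) : B
      (q (u (k))) : D
    (u (q (u (k)))) : B
  (q (u (q (u (k))))) : D
(t (q (u (q (u (k)))))) : C

well-sorted; sort = C


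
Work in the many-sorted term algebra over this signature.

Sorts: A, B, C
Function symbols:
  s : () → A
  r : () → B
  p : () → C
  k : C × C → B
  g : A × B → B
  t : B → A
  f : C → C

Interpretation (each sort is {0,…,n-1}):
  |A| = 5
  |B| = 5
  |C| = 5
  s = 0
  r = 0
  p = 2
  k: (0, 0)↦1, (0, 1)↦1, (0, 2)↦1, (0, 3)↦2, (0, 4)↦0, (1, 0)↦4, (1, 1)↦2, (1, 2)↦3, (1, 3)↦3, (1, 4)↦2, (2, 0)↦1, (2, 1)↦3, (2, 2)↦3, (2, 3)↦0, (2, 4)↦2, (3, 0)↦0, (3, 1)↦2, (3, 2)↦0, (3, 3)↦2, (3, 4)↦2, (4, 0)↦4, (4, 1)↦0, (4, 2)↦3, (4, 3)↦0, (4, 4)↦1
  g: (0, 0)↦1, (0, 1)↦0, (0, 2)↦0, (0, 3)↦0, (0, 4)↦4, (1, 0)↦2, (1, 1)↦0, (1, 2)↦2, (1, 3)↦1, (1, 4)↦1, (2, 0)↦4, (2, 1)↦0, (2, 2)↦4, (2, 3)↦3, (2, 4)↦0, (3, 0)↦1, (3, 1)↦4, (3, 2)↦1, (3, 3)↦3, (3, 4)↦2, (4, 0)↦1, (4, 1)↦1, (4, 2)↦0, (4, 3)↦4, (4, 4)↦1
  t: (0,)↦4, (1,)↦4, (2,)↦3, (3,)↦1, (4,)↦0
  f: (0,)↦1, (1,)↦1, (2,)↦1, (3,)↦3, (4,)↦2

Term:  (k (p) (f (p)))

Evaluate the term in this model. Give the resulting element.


  p = 2
  p = 2
  (f (p)) = f(2,) = 1
  (k (p) (f (p))) = k(2, 1) = 3

value = 3


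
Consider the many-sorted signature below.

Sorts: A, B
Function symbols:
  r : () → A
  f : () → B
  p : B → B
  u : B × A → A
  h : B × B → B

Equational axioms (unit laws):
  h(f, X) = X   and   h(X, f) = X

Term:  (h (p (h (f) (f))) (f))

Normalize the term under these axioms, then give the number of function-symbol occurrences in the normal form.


size = 2

1. (h (p (h (f) (f))) (f))  →  (p (h (f) (f)))
2. (p (h (f) (f)))  →  (p (f))
normal form: (p (f))


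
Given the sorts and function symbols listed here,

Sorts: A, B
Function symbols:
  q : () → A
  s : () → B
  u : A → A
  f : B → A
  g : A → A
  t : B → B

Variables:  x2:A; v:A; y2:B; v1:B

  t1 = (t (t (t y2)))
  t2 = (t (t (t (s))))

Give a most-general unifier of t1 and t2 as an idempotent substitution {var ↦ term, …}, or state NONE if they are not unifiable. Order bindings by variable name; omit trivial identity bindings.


{y2 ↦ (s)}


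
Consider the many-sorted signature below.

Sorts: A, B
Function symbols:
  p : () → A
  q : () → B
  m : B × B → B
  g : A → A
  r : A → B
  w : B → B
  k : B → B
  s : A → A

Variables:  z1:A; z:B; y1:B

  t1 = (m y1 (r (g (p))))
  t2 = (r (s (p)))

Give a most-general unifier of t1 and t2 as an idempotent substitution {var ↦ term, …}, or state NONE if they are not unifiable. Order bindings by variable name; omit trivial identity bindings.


head clash or occurs-check failure — not unifiable

NONE (not unifiable)


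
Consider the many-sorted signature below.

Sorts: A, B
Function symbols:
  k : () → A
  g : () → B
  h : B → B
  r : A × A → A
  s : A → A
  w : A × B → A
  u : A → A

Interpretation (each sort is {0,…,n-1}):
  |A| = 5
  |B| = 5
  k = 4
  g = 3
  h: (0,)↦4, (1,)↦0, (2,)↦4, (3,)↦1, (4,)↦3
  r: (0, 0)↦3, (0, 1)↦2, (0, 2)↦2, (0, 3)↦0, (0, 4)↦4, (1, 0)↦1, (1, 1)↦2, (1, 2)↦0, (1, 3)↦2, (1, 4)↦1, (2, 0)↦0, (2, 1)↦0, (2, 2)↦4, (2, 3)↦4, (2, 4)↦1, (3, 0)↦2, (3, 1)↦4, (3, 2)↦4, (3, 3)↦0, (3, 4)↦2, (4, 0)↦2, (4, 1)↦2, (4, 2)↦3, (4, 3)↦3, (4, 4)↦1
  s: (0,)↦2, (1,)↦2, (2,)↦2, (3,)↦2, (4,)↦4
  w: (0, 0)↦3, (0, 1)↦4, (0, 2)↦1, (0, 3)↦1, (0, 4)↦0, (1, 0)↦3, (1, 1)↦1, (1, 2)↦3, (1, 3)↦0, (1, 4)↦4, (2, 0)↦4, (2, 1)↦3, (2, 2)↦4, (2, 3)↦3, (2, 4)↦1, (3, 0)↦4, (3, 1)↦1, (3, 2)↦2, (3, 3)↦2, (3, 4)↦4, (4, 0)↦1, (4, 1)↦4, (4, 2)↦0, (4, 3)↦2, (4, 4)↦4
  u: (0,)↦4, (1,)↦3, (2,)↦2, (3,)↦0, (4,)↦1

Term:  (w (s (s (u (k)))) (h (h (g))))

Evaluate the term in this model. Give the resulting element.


  k = 4
  (u (k)) = u(4,) = 1
  (s (u (k))) = s(1,) = 2
  (s (s (u (k)))) = s(2,) = 2
  g = 3
  (h (g)) = h(3,) = 1
  (h (h (g))) = h(1,) = 0
  (w (s (s (u (k)))) (h (h (g)))) = w(2, 0) = 4

value = 4


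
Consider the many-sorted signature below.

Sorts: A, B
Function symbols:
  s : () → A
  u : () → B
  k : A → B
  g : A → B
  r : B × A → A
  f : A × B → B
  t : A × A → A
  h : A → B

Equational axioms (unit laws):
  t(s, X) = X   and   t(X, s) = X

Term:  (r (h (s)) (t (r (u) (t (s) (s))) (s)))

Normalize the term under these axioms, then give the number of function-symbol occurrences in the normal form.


1. (r (h (s)) (t (r (u) (t (s) (s))) (s)))  →  (r (h (s)) (r (u) (t (s) (s))))
2. (r (h (s)) (r (u) (t (s) (s))))  →  (r (h (s)) (r (u) (s)))
normal form: (r (h (s)) (r (u) (s)))

size = 6


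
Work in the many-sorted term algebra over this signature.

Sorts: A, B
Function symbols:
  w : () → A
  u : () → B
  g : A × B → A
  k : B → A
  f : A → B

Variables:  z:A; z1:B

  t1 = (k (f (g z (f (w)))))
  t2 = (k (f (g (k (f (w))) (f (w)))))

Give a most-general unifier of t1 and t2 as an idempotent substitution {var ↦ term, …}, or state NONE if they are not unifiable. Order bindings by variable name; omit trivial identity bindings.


{z ↦ (k (f (w)))}


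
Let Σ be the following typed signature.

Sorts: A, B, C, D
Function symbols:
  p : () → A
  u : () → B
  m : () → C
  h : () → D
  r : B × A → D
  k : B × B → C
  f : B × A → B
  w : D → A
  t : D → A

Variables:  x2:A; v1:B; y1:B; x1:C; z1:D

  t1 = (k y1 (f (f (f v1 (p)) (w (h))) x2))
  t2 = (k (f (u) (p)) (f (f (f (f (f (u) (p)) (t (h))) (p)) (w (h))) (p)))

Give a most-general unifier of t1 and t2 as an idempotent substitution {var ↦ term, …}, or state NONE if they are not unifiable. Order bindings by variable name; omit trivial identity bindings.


{v1 ↦ (f (f (u) (p)) (t (h))), x2 ↦ (p), y1 ↦ (f (u) (p))}


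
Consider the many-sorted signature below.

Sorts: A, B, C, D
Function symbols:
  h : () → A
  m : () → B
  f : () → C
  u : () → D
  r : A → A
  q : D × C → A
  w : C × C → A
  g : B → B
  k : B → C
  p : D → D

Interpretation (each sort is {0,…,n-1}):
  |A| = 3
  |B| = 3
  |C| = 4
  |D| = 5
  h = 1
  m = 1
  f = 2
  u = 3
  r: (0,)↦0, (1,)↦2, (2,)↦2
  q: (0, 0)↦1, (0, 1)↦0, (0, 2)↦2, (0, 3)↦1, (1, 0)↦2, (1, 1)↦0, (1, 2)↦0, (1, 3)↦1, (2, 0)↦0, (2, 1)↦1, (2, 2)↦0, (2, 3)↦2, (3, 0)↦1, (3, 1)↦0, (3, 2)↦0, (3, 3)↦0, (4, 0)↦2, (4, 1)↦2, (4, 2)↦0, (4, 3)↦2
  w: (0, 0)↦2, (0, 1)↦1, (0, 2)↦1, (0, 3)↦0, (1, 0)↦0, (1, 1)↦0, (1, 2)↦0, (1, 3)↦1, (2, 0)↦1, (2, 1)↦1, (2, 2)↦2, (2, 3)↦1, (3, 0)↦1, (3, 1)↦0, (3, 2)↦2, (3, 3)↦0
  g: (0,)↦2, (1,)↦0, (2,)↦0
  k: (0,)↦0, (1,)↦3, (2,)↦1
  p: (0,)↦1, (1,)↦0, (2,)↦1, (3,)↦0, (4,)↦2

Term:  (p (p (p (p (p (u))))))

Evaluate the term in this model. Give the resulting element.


  u = 3
  (p (u)) = p(3,) = 0
  (p (p (u))) = p(0,) = 1
  (p (p (p (u)))) = p(1,) = 0
  (p (p (p (p (u))))) = p(0,) = 1
  (p (p (p (p (p (u)))))) = p(1,) = 0

value = 0


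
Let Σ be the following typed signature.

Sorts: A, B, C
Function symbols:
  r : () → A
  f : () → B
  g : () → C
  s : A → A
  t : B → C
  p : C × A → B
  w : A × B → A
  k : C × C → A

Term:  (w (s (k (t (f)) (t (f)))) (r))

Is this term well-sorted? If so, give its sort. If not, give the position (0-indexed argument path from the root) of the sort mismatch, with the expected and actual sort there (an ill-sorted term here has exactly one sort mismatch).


ill-sorted at position [1]: expected B, got A

        (f) : B
      (t (f)) : C
        (f) : B
      (t (f)) : C
    (k (t (f)) (t (f))) : A
  (s (k (t (f)) (t (f)))) : A
  (r) : A
(w (s (k (t (f)) (t (f)))) (r)) : ✗ arg 1 at [1] has sort A, expected B


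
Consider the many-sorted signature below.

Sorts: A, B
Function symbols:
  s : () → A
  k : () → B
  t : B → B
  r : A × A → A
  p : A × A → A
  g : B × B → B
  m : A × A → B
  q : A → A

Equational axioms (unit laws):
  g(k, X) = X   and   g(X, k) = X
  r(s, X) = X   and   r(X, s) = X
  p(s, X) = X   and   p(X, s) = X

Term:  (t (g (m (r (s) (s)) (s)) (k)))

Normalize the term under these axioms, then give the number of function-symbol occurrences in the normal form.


size = 4

1. (t (g (m (r (s) (s)) (s)) (k)))  →  (t (m (r (s) (s)) (s)))
2. (t (m (r (s) (s)) (s)))  →  (t (m (s) (s)))
normal form: (t (m (s) (s)))


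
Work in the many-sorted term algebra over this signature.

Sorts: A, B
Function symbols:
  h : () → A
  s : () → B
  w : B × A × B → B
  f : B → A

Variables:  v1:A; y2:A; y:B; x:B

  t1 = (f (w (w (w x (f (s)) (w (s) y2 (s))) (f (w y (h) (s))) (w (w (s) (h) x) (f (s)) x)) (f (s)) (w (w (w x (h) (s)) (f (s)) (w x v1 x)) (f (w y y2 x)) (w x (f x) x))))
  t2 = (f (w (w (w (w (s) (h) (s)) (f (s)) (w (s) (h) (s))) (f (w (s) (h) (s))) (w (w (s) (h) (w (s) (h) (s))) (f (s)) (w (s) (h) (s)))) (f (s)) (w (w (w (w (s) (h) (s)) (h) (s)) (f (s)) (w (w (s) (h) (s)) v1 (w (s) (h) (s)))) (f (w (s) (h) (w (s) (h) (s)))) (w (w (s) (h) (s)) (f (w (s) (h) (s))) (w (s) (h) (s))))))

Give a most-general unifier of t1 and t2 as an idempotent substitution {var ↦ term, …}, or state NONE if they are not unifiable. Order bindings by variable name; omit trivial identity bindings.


{x ↦ (w (s) (h) (s)), y ↦ (s), y2 ↦ (h)}


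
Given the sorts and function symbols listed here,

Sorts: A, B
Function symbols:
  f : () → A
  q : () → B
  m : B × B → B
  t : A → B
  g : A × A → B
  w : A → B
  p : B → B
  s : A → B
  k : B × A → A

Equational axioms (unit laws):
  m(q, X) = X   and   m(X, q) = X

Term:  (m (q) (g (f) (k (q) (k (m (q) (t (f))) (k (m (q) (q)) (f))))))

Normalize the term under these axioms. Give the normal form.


1. (m (q) (g (f) (k (q) (k (m (q) (t (f))) (k (m (q) (q)) (f))))))  →  (g (f) (k (q) (k (m (q) (t (f))) (k (m (q) (q)) (f)))))
2. (g (f) (k (q) (k (m (q) (t (f))) (k (m (q) (q)) (f)))))  →  (g (f) (k (q) (k (t (f)) (k (m (q) (q)) (f)))))
3. (g (f) (k (q) (k (t (f)) (k (m (q) (q)) (f)))))  →  (g (f) (k (q) (k (t (f)) (k (q) (f)))))

normal form = (g (f) (k (q) (k (t (f)) (k (q) (f)))))


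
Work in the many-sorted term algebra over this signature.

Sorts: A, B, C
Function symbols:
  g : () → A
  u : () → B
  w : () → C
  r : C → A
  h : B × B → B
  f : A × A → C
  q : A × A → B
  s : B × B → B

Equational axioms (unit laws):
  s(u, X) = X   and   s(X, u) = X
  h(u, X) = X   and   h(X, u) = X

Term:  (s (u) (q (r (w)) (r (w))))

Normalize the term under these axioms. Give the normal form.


normal form = (q (r (w)) (r (w)))

1. (s (u) (q (r (w)) (r (w))))  →  (q (r (w)) (r (w)))


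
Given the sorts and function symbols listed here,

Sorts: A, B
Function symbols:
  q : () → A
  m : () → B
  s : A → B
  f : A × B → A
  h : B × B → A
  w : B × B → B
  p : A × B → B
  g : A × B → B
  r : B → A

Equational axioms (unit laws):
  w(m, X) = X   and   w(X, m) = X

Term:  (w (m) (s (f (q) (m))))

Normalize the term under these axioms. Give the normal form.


1. (w (m) (s (f (q) (m))))  →  (s (f (q) (m)))

normal form = (s (f (q) (m)))
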